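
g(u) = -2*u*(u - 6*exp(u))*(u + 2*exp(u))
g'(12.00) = 15893692019481.75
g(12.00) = 7629054663458.63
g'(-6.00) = -215.53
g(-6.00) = 432.71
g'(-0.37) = -1.18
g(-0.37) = -3.38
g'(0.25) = 64.76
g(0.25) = 10.50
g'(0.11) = 38.49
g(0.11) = 3.40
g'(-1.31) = -15.08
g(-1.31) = 5.91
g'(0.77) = 317.65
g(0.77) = 95.53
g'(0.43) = 117.23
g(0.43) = 26.50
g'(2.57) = 26344.70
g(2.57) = 11186.19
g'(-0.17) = 9.00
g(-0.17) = -2.70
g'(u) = -2*u*(1 - 6*exp(u))*(u + 2*exp(u)) - 2*u*(u - 6*exp(u))*(2*exp(u) + 1) - 2*(u - 6*exp(u))*(u + 2*exp(u))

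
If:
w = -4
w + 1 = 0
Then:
No Solution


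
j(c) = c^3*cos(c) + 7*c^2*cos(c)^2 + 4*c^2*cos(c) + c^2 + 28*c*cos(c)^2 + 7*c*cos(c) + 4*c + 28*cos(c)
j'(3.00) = 46.46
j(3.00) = 54.19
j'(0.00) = 39.00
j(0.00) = 28.00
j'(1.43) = -52.48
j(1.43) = 15.73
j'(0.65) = -1.74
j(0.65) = 43.91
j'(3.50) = -58.74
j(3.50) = 52.19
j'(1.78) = -24.77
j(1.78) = 1.19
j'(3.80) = -99.95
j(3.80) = 27.17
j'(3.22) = 3.81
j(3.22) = 59.97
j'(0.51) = 12.43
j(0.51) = 43.14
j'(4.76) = 306.37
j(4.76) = 54.72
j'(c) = -c^3*sin(c) - 14*c^2*sin(c)*cos(c) - 4*c^2*sin(c) + 3*c^2*cos(c) - 56*c*sin(c)*cos(c) - 7*c*sin(c) + 14*c*cos(c)^2 + 8*c*cos(c) + 2*c - 28*sin(c) + 28*cos(c)^2 + 7*cos(c) + 4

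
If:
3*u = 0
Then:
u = 0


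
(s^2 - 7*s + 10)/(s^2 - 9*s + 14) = (s - 5)/(s - 7)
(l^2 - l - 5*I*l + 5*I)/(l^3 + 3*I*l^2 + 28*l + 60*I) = (l - 1)/(l^2 + 8*I*l - 12)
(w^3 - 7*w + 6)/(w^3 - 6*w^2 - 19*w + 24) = (w - 2)/(w - 8)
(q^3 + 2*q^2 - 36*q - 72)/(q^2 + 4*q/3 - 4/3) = 3*(q^2 - 36)/(3*q - 2)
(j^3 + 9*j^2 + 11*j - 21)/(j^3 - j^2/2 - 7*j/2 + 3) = 2*(j^2 + 10*j + 21)/(2*j^2 + j - 6)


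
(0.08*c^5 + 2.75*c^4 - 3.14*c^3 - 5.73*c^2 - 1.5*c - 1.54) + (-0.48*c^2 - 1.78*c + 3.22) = 0.08*c^5 + 2.75*c^4 - 3.14*c^3 - 6.21*c^2 - 3.28*c + 1.68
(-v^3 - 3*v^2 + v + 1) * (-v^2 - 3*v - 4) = v^5 + 6*v^4 + 12*v^3 + 8*v^2 - 7*v - 4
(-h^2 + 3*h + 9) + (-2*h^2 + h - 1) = -3*h^2 + 4*h + 8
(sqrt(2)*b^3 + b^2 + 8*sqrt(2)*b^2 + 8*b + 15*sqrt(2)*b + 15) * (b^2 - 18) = sqrt(2)*b^5 + b^4 + 8*sqrt(2)*b^4 - 3*sqrt(2)*b^3 + 8*b^3 - 144*sqrt(2)*b^2 - 3*b^2 - 270*sqrt(2)*b - 144*b - 270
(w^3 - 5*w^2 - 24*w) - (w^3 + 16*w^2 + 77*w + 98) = -21*w^2 - 101*w - 98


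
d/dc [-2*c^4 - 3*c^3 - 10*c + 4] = -8*c^3 - 9*c^2 - 10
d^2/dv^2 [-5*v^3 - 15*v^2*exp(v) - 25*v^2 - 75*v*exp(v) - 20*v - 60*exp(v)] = -15*v^2*exp(v) - 135*v*exp(v) - 30*v - 240*exp(v) - 50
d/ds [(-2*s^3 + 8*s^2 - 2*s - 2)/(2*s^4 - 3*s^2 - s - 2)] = 2*((3*s^2 - 8*s + 1)*(-2*s^4 + 3*s^2 + s + 2) - (-8*s^3 + 6*s + 1)*(s^3 - 4*s^2 + s + 1))/(-2*s^4 + 3*s^2 + s + 2)^2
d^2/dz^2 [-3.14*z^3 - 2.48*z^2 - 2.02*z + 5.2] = -18.84*z - 4.96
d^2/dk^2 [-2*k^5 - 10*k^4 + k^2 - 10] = -40*k^3 - 120*k^2 + 2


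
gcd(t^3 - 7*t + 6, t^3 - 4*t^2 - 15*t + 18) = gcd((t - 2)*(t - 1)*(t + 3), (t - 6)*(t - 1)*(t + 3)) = t^2 + 2*t - 3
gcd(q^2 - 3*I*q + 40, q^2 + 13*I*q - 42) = 1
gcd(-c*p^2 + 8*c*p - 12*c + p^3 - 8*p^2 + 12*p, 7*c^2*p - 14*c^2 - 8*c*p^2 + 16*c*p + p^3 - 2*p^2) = -c*p + 2*c + p^2 - 2*p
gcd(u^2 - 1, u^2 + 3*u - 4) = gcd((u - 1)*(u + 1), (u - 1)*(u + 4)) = u - 1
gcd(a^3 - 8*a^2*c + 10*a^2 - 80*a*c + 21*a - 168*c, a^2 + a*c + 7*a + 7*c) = a + 7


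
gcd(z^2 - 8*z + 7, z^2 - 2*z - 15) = 1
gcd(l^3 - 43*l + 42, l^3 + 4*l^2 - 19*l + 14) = l^2 + 6*l - 7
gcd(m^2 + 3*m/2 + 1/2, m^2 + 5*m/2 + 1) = m + 1/2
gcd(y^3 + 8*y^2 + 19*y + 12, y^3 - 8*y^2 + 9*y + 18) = y + 1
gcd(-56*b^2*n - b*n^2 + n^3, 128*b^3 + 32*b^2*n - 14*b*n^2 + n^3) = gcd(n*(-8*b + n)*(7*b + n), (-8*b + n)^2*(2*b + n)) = 8*b - n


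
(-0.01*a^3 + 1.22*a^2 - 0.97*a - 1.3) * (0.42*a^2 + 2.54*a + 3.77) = -0.0042*a^5 + 0.487*a^4 + 2.6537*a^3 + 1.5896*a^2 - 6.9589*a - 4.901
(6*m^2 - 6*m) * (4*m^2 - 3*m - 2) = 24*m^4 - 42*m^3 + 6*m^2 + 12*m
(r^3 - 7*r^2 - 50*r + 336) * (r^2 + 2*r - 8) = r^5 - 5*r^4 - 72*r^3 + 292*r^2 + 1072*r - 2688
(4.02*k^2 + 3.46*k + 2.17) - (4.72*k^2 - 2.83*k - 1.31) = -0.7*k^2 + 6.29*k + 3.48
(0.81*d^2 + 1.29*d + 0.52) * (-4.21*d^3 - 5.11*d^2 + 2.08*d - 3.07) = -3.4101*d^5 - 9.57*d^4 - 7.0963*d^3 - 2.4607*d^2 - 2.8787*d - 1.5964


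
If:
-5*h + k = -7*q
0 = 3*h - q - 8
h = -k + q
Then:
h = 32/9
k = -8/9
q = 8/3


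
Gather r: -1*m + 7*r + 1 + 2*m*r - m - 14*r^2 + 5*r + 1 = -2*m - 14*r^2 + r*(2*m + 12) + 2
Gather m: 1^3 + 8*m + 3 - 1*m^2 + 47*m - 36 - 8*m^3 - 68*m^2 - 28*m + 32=-8*m^3 - 69*m^2 + 27*m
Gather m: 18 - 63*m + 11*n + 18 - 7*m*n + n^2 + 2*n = m*(-7*n - 63) + n^2 + 13*n + 36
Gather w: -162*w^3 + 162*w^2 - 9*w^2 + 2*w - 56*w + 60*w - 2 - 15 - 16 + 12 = -162*w^3 + 153*w^2 + 6*w - 21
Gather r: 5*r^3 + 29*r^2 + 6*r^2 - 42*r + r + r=5*r^3 + 35*r^2 - 40*r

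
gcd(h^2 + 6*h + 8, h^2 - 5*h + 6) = 1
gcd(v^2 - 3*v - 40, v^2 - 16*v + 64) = v - 8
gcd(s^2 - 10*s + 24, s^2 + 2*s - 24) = s - 4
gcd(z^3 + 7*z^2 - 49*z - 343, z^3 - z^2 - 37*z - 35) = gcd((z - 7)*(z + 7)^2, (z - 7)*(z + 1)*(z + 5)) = z - 7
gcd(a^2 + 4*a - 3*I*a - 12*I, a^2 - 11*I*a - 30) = 1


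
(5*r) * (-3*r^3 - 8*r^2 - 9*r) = -15*r^4 - 40*r^3 - 45*r^2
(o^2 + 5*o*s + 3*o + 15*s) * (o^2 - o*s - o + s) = o^4 + 4*o^3*s + 2*o^3 - 5*o^2*s^2 + 8*o^2*s - 3*o^2 - 10*o*s^2 - 12*o*s + 15*s^2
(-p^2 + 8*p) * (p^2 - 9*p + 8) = -p^4 + 17*p^3 - 80*p^2 + 64*p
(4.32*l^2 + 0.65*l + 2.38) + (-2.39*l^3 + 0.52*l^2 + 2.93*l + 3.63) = -2.39*l^3 + 4.84*l^2 + 3.58*l + 6.01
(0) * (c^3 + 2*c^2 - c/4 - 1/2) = 0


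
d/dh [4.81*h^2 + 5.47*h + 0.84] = 9.62*h + 5.47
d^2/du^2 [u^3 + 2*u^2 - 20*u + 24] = 6*u + 4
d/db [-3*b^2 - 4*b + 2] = -6*b - 4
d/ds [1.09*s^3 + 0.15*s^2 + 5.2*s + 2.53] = 3.27*s^2 + 0.3*s + 5.2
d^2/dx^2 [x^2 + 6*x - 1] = 2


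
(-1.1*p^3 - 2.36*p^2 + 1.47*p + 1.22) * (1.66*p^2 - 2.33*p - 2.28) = -1.826*p^5 - 1.3546*p^4 + 10.447*p^3 + 3.9809*p^2 - 6.1942*p - 2.7816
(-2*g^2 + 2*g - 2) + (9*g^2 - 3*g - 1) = 7*g^2 - g - 3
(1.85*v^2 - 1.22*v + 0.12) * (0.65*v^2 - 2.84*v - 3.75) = 1.2025*v^4 - 6.047*v^3 - 3.3947*v^2 + 4.2342*v - 0.45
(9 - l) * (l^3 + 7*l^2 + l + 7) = -l^4 + 2*l^3 + 62*l^2 + 2*l + 63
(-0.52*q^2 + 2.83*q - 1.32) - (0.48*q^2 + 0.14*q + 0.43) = -1.0*q^2 + 2.69*q - 1.75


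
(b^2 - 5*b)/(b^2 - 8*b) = (b - 5)/(b - 8)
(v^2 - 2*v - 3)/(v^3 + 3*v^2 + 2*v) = (v - 3)/(v*(v + 2))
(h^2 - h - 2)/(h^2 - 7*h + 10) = (h + 1)/(h - 5)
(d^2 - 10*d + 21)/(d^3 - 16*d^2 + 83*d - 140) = (d - 3)/(d^2 - 9*d + 20)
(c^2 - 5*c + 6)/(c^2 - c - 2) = (c - 3)/(c + 1)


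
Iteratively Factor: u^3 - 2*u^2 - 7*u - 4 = (u + 1)*(u^2 - 3*u - 4) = (u - 4)*(u + 1)*(u + 1)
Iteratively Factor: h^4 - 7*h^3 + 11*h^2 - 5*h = (h)*(h^3 - 7*h^2 + 11*h - 5) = h*(h - 1)*(h^2 - 6*h + 5) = h*(h - 5)*(h - 1)*(h - 1)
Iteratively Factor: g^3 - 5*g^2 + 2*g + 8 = (g + 1)*(g^2 - 6*g + 8) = (g - 4)*(g + 1)*(g - 2)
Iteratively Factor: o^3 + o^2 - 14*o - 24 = (o + 2)*(o^2 - o - 12) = (o - 4)*(o + 2)*(o + 3)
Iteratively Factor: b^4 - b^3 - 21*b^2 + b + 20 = (b - 5)*(b^3 + 4*b^2 - b - 4) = (b - 5)*(b - 1)*(b^2 + 5*b + 4) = (b - 5)*(b - 1)*(b + 1)*(b + 4)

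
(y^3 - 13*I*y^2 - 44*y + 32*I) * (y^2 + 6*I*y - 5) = y^5 - 7*I*y^4 + 29*y^3 - 167*I*y^2 + 28*y - 160*I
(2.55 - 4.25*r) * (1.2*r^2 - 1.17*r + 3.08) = -5.1*r^3 + 8.0325*r^2 - 16.0735*r + 7.854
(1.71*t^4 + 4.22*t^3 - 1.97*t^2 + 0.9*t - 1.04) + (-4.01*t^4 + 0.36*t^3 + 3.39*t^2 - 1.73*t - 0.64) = -2.3*t^4 + 4.58*t^3 + 1.42*t^2 - 0.83*t - 1.68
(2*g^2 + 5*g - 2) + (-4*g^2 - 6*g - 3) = -2*g^2 - g - 5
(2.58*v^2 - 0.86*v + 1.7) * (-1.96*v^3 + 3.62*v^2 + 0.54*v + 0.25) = -5.0568*v^5 + 11.0252*v^4 - 5.052*v^3 + 6.3346*v^2 + 0.703*v + 0.425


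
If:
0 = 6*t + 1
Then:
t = -1/6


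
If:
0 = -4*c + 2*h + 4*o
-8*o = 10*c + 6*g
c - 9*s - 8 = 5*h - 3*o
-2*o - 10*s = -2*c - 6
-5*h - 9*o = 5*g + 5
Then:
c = -431/872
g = 85/872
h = -453/218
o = 475/872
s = 171/436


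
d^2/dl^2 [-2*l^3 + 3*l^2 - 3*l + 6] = 6 - 12*l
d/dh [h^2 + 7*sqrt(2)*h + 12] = 2*h + 7*sqrt(2)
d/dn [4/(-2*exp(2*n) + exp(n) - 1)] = (16*exp(n) - 4)*exp(n)/(2*exp(2*n) - exp(n) + 1)^2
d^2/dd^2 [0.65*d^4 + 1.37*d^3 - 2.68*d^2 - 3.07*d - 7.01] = 7.8*d^2 + 8.22*d - 5.36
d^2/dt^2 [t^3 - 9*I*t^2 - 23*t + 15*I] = 6*t - 18*I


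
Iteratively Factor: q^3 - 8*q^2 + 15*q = (q)*(q^2 - 8*q + 15) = q*(q - 3)*(q - 5)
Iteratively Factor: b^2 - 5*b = (b - 5)*(b)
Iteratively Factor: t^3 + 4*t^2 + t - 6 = (t - 1)*(t^2 + 5*t + 6) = (t - 1)*(t + 2)*(t + 3)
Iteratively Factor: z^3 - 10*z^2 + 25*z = (z)*(z^2 - 10*z + 25) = z*(z - 5)*(z - 5)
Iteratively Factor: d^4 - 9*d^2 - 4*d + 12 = (d + 2)*(d^3 - 2*d^2 - 5*d + 6) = (d - 3)*(d + 2)*(d^2 + d - 2) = (d - 3)*(d + 2)^2*(d - 1)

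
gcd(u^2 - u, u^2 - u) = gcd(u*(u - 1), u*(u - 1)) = u^2 - u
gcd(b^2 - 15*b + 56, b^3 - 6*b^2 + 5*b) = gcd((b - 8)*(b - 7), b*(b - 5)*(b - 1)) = 1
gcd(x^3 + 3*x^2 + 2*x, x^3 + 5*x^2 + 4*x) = x^2 + x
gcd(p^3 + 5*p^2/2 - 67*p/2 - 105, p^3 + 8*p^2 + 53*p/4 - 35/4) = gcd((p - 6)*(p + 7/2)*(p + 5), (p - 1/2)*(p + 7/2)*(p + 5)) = p^2 + 17*p/2 + 35/2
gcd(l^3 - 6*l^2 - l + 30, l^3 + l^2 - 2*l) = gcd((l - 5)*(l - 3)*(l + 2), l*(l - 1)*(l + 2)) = l + 2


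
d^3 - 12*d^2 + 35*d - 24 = (d - 8)*(d - 3)*(d - 1)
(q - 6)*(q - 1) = q^2 - 7*q + 6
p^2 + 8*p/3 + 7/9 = (p + 1/3)*(p + 7/3)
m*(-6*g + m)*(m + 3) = -6*g*m^2 - 18*g*m + m^3 + 3*m^2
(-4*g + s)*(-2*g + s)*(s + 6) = 8*g^2*s + 48*g^2 - 6*g*s^2 - 36*g*s + s^3 + 6*s^2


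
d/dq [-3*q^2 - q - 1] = -6*q - 1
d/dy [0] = 0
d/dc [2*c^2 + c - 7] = 4*c + 1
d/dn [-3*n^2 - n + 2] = -6*n - 1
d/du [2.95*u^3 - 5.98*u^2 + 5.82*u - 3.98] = 8.85*u^2 - 11.96*u + 5.82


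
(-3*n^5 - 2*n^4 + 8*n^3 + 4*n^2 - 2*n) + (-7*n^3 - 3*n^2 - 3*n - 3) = -3*n^5 - 2*n^4 + n^3 + n^2 - 5*n - 3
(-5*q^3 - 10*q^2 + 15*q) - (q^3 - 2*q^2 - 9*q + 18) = -6*q^3 - 8*q^2 + 24*q - 18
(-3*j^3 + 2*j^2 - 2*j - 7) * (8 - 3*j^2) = 9*j^5 - 6*j^4 - 18*j^3 + 37*j^2 - 16*j - 56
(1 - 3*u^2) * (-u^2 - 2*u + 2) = 3*u^4 + 6*u^3 - 7*u^2 - 2*u + 2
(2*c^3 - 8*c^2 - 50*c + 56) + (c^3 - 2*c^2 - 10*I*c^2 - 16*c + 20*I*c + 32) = 3*c^3 - 10*c^2 - 10*I*c^2 - 66*c + 20*I*c + 88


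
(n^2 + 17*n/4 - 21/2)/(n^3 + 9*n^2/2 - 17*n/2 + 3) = (4*n - 7)/(2*(2*n^2 - 3*n + 1))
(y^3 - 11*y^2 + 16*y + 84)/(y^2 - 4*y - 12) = y - 7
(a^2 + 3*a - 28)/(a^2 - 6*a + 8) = (a + 7)/(a - 2)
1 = 1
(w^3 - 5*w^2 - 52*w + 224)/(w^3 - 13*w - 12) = (w^2 - w - 56)/(w^2 + 4*w + 3)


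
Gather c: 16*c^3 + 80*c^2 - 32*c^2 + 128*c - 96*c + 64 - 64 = 16*c^3 + 48*c^2 + 32*c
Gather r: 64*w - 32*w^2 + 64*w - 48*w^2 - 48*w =-80*w^2 + 80*w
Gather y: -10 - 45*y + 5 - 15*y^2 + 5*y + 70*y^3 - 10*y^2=70*y^3 - 25*y^2 - 40*y - 5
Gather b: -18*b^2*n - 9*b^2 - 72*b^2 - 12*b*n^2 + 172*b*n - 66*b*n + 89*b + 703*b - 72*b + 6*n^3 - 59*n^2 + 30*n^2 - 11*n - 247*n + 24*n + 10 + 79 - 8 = b^2*(-18*n - 81) + b*(-12*n^2 + 106*n + 720) + 6*n^3 - 29*n^2 - 234*n + 81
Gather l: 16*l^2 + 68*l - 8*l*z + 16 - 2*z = 16*l^2 + l*(68 - 8*z) - 2*z + 16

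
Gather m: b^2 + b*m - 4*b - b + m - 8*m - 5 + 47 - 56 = b^2 - 5*b + m*(b - 7) - 14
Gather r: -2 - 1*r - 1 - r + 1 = -2*r - 2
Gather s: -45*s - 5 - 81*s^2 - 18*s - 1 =-81*s^2 - 63*s - 6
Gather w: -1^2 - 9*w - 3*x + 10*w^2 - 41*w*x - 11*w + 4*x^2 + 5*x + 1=10*w^2 + w*(-41*x - 20) + 4*x^2 + 2*x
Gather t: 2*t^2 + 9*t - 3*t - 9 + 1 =2*t^2 + 6*t - 8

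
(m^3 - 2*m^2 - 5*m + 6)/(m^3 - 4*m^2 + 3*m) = (m + 2)/m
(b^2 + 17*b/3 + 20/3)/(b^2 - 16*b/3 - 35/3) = (b + 4)/(b - 7)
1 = 1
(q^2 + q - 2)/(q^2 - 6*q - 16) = (q - 1)/(q - 8)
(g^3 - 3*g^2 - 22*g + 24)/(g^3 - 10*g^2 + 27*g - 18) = (g + 4)/(g - 3)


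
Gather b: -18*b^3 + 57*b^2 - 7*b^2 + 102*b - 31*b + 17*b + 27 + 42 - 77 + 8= -18*b^3 + 50*b^2 + 88*b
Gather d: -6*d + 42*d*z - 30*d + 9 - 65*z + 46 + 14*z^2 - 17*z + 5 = d*(42*z - 36) + 14*z^2 - 82*z + 60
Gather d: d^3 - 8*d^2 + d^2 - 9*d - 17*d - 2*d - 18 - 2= d^3 - 7*d^2 - 28*d - 20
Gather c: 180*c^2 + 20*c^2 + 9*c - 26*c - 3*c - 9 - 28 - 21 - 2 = 200*c^2 - 20*c - 60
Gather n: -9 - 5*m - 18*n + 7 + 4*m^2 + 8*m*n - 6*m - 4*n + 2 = 4*m^2 - 11*m + n*(8*m - 22)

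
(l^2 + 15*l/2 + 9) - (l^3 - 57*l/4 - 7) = -l^3 + l^2 + 87*l/4 + 16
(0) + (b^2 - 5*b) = b^2 - 5*b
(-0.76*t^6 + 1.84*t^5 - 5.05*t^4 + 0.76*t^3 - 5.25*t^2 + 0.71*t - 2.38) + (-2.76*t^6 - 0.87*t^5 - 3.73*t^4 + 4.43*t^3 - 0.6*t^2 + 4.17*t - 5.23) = -3.52*t^6 + 0.97*t^5 - 8.78*t^4 + 5.19*t^3 - 5.85*t^2 + 4.88*t - 7.61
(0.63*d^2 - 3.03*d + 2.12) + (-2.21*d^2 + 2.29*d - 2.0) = -1.58*d^2 - 0.74*d + 0.12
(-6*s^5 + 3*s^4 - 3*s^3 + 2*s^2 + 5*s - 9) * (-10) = 60*s^5 - 30*s^4 + 30*s^3 - 20*s^2 - 50*s + 90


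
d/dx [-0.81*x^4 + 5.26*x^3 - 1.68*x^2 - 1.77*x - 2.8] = -3.24*x^3 + 15.78*x^2 - 3.36*x - 1.77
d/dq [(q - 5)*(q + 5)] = 2*q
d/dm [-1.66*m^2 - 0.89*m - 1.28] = -3.32*m - 0.89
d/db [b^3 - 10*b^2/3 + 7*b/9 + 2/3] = 3*b^2 - 20*b/3 + 7/9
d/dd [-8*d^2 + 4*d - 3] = 4 - 16*d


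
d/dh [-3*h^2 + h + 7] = 1 - 6*h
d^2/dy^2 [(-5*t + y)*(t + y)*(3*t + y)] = -2*t + 6*y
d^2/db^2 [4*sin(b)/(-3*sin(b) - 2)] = 8*(-3*sin(b)^2 + 2*sin(b) + 6)/(3*sin(b) + 2)^3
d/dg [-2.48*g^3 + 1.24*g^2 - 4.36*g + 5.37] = -7.44*g^2 + 2.48*g - 4.36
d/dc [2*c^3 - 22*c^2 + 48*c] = 6*c^2 - 44*c + 48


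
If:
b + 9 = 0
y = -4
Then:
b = -9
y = -4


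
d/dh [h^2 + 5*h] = 2*h + 5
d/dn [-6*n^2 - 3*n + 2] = -12*n - 3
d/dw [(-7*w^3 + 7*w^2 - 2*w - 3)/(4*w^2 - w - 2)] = (-28*w^4 + 14*w^3 + 43*w^2 - 4*w + 1)/(16*w^4 - 8*w^3 - 15*w^2 + 4*w + 4)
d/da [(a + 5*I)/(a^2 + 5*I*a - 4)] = (-a^2 - 10*I*a + 21)/(a^4 + 10*I*a^3 - 33*a^2 - 40*I*a + 16)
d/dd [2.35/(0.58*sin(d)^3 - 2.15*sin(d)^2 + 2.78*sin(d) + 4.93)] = (-4.089*sin(d)^2 + 10.105*sin(d) - 6.533)*cos(d)/(0.58*sin(d)^3 - 2.15*sin(d)^2 + 2.78*sin(d) + 4.93)^2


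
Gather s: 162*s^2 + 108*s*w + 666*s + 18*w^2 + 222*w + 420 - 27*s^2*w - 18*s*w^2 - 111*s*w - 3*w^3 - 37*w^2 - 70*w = s^2*(162 - 27*w) + s*(-18*w^2 - 3*w + 666) - 3*w^3 - 19*w^2 + 152*w + 420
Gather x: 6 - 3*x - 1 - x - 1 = 4 - 4*x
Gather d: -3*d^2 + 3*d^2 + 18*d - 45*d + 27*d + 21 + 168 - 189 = 0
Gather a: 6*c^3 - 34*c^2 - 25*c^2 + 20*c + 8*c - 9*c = 6*c^3 - 59*c^2 + 19*c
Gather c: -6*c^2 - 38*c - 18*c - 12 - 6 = -6*c^2 - 56*c - 18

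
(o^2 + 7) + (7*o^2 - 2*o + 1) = 8*o^2 - 2*o + 8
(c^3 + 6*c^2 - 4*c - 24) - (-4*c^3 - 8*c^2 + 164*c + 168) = 5*c^3 + 14*c^2 - 168*c - 192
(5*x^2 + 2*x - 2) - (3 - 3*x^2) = 8*x^2 + 2*x - 5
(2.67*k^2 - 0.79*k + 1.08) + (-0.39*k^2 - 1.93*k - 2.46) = 2.28*k^2 - 2.72*k - 1.38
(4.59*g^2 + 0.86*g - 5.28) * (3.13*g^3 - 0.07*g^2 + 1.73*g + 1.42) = 14.3667*g^5 + 2.3705*g^4 - 8.6459*g^3 + 8.3752*g^2 - 7.9132*g - 7.4976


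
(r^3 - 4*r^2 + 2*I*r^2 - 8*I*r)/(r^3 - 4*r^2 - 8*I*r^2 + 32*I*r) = (r + 2*I)/(r - 8*I)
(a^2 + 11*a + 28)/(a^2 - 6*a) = (a^2 + 11*a + 28)/(a*(a - 6))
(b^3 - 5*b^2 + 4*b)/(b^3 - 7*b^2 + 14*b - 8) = b/(b - 2)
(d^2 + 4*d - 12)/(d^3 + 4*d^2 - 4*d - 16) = (d + 6)/(d^2 + 6*d + 8)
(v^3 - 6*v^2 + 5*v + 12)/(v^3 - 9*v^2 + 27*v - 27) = (v^2 - 3*v - 4)/(v^2 - 6*v + 9)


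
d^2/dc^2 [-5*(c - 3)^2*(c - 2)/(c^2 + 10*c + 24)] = 30*(-59*c^3 - 414*c^2 + 108*c + 3672)/(c^6 + 30*c^5 + 372*c^4 + 2440*c^3 + 8928*c^2 + 17280*c + 13824)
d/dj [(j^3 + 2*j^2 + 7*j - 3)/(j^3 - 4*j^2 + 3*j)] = (-6*j^4 - 8*j^3 + 43*j^2 - 24*j + 9)/(j^2*(j^4 - 8*j^3 + 22*j^2 - 24*j + 9))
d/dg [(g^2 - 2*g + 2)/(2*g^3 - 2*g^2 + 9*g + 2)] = (-2*g^4 + 8*g^3 - 7*g^2 + 12*g - 22)/(4*g^6 - 8*g^5 + 40*g^4 - 28*g^3 + 73*g^2 + 36*g + 4)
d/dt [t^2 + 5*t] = 2*t + 5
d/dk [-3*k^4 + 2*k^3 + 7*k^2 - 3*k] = -12*k^3 + 6*k^2 + 14*k - 3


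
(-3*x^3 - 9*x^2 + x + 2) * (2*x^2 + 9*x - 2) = -6*x^5 - 45*x^4 - 73*x^3 + 31*x^2 + 16*x - 4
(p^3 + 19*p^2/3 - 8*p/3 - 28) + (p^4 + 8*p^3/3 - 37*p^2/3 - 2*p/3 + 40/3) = p^4 + 11*p^3/3 - 6*p^2 - 10*p/3 - 44/3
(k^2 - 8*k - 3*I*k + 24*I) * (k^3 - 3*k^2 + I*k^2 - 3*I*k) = k^5 - 11*k^4 - 2*I*k^4 + 27*k^3 + 22*I*k^3 - 33*k^2 - 48*I*k^2 + 72*k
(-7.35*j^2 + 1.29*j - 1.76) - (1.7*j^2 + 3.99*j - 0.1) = -9.05*j^2 - 2.7*j - 1.66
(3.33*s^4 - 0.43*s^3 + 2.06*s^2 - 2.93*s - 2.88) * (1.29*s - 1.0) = 4.2957*s^5 - 3.8847*s^4 + 3.0874*s^3 - 5.8397*s^2 - 0.7852*s + 2.88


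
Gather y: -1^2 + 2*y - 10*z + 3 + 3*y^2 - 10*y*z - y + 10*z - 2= 3*y^2 + y*(1 - 10*z)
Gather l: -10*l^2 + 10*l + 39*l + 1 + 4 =-10*l^2 + 49*l + 5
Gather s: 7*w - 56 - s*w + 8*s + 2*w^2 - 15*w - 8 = s*(8 - w) + 2*w^2 - 8*w - 64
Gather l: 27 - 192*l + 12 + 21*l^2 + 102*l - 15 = 21*l^2 - 90*l + 24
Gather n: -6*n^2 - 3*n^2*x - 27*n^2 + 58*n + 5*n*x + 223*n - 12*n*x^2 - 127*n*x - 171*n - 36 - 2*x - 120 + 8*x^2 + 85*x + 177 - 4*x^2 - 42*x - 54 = n^2*(-3*x - 33) + n*(-12*x^2 - 122*x + 110) + 4*x^2 + 41*x - 33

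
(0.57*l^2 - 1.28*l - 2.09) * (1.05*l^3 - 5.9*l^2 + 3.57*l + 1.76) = 0.5985*l^5 - 4.707*l^4 + 7.3924*l^3 + 8.7646*l^2 - 9.7141*l - 3.6784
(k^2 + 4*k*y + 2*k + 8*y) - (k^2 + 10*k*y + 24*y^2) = -6*k*y + 2*k - 24*y^2 + 8*y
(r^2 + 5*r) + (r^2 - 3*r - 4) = 2*r^2 + 2*r - 4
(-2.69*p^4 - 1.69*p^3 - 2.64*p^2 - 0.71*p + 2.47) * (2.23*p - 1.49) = -5.9987*p^5 + 0.2394*p^4 - 3.3691*p^3 + 2.3503*p^2 + 6.566*p - 3.6803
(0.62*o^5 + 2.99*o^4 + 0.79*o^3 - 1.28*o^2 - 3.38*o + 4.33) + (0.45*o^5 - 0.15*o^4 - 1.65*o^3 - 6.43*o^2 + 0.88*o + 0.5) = 1.07*o^5 + 2.84*o^4 - 0.86*o^3 - 7.71*o^2 - 2.5*o + 4.83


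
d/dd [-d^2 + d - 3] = 1 - 2*d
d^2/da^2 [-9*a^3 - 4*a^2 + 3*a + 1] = -54*a - 8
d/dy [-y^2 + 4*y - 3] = 4 - 2*y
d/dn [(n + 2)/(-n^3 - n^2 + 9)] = (-n^3 - n^2 + n*(n + 2)*(3*n + 2) + 9)/(n^3 + n^2 - 9)^2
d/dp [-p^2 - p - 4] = -2*p - 1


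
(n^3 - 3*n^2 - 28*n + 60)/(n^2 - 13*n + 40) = (n^3 - 3*n^2 - 28*n + 60)/(n^2 - 13*n + 40)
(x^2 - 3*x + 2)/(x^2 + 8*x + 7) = (x^2 - 3*x + 2)/(x^2 + 8*x + 7)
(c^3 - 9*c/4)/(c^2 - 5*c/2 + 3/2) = c*(2*c + 3)/(2*(c - 1))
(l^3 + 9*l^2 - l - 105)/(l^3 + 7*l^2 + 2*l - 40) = (l^2 + 4*l - 21)/(l^2 + 2*l - 8)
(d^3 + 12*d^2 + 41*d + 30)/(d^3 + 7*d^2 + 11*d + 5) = (d + 6)/(d + 1)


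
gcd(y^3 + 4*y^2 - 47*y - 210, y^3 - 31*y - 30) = y + 5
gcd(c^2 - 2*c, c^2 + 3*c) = c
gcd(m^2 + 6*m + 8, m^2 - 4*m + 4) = 1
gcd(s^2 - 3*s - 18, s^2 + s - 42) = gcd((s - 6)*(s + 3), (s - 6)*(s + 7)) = s - 6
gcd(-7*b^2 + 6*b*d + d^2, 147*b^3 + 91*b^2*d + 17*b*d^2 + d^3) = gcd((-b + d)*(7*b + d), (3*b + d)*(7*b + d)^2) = 7*b + d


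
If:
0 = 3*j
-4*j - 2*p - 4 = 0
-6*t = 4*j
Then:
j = 0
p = -2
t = 0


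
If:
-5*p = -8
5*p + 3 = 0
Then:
No Solution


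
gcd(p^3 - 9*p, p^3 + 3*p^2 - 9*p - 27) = p^2 - 9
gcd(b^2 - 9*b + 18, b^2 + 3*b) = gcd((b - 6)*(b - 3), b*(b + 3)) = 1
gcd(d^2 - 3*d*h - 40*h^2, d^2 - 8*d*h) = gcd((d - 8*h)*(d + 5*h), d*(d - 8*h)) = d - 8*h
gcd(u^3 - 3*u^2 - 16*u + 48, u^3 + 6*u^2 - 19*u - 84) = u - 4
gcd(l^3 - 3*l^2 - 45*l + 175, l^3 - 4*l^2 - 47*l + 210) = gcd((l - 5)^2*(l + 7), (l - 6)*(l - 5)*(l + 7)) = l^2 + 2*l - 35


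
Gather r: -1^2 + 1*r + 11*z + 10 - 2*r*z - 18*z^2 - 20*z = r*(1 - 2*z) - 18*z^2 - 9*z + 9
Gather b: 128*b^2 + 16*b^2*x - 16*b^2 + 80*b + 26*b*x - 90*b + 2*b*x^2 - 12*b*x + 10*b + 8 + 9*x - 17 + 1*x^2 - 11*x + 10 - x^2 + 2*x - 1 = b^2*(16*x + 112) + b*(2*x^2 + 14*x)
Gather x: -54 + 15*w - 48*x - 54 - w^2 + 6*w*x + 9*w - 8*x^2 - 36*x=-w^2 + 24*w - 8*x^2 + x*(6*w - 84) - 108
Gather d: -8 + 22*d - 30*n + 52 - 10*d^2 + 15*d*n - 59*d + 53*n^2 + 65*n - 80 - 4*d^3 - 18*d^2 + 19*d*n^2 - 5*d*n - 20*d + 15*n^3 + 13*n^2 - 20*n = -4*d^3 - 28*d^2 + d*(19*n^2 + 10*n - 57) + 15*n^3 + 66*n^2 + 15*n - 36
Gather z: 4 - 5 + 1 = 0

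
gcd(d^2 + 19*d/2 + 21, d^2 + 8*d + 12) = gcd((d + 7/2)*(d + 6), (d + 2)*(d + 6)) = d + 6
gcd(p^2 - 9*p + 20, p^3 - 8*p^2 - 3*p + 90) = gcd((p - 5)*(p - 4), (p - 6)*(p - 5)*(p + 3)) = p - 5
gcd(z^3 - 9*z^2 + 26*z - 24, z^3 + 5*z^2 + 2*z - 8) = 1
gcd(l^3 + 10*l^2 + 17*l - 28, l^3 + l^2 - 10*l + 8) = l^2 + 3*l - 4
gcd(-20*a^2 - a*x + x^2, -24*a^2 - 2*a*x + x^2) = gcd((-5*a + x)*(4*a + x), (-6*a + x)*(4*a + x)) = 4*a + x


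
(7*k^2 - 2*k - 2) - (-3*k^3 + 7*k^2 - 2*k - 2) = 3*k^3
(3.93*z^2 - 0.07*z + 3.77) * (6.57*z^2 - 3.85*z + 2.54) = 25.8201*z^4 - 15.5904*z^3 + 35.0206*z^2 - 14.6923*z + 9.5758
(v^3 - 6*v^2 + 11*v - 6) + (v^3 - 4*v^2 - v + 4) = 2*v^3 - 10*v^2 + 10*v - 2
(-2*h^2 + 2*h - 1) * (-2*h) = 4*h^3 - 4*h^2 + 2*h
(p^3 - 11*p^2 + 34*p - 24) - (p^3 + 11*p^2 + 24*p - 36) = -22*p^2 + 10*p + 12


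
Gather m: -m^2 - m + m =-m^2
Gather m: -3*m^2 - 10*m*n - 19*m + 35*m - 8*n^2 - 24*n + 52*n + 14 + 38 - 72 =-3*m^2 + m*(16 - 10*n) - 8*n^2 + 28*n - 20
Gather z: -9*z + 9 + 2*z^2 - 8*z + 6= 2*z^2 - 17*z + 15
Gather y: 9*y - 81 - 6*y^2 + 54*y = -6*y^2 + 63*y - 81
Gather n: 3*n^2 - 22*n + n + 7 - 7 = 3*n^2 - 21*n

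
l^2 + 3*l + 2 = (l + 1)*(l + 2)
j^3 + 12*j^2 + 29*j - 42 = (j - 1)*(j + 6)*(j + 7)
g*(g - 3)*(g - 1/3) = g^3 - 10*g^2/3 + g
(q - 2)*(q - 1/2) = q^2 - 5*q/2 + 1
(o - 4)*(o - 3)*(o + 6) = o^3 - o^2 - 30*o + 72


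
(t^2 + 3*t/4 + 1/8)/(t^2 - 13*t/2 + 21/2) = (8*t^2 + 6*t + 1)/(4*(2*t^2 - 13*t + 21))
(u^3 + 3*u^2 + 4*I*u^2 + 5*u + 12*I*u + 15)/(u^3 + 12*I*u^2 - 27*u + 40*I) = (u + 3)/(u + 8*I)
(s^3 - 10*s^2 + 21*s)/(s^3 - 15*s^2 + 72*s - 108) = s*(s - 7)/(s^2 - 12*s + 36)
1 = 1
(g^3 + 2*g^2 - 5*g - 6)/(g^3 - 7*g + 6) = (g + 1)/(g - 1)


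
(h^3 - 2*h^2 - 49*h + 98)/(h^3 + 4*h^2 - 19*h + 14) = (h - 7)/(h - 1)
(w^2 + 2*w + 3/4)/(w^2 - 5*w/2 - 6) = (w + 1/2)/(w - 4)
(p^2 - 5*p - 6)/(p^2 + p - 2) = (p^2 - 5*p - 6)/(p^2 + p - 2)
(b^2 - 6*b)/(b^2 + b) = (b - 6)/(b + 1)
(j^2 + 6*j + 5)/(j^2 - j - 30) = (j + 1)/(j - 6)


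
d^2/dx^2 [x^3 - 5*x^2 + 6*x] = 6*x - 10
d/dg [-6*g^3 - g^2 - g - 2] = -18*g^2 - 2*g - 1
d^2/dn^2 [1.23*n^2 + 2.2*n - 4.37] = 2.46000000000000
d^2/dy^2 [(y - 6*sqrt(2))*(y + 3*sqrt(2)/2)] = 2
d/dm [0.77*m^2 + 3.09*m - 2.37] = 1.54*m + 3.09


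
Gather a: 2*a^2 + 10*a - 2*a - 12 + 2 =2*a^2 + 8*a - 10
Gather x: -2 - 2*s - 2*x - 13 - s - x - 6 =-3*s - 3*x - 21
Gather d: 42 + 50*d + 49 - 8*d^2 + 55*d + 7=-8*d^2 + 105*d + 98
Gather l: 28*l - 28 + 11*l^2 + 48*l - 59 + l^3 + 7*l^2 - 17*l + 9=l^3 + 18*l^2 + 59*l - 78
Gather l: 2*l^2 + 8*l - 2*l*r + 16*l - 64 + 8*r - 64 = 2*l^2 + l*(24 - 2*r) + 8*r - 128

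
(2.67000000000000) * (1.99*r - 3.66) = 5.3133*r - 9.7722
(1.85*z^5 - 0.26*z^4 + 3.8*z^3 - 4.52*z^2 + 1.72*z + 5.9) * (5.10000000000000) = 9.435*z^5 - 1.326*z^4 + 19.38*z^3 - 23.052*z^2 + 8.772*z + 30.09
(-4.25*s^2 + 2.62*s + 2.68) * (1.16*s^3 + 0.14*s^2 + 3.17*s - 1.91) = -4.93*s^5 + 2.4442*s^4 - 9.9969*s^3 + 16.7981*s^2 + 3.4914*s - 5.1188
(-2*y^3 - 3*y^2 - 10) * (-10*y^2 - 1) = 20*y^5 + 30*y^4 + 2*y^3 + 103*y^2 + 10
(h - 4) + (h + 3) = 2*h - 1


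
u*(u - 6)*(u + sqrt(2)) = u^3 - 6*u^2 + sqrt(2)*u^2 - 6*sqrt(2)*u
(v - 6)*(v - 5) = v^2 - 11*v + 30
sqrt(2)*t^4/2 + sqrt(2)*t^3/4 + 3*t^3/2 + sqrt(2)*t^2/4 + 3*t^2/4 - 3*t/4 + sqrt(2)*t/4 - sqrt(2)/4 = (t - 1/2)*(t + 1)*(t + sqrt(2))*(sqrt(2)*t/2 + 1/2)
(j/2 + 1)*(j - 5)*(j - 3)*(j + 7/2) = j^4/2 - 5*j^3/4 - 11*j^2 + 53*j/4 + 105/2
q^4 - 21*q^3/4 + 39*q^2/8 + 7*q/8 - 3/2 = (q - 4)*(q - 1)*(q - 3/4)*(q + 1/2)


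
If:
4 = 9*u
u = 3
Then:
No Solution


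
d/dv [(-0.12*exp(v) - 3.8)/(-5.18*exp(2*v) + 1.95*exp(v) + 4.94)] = (-0.6216*exp(2*v) - 39.368*exp(v) + 6.8172)*exp(v)/(26.8324*exp(4*v) - 20.202*exp(3*v) - 47.3759*exp(2*v) + 19.266*exp(v) + 24.4036)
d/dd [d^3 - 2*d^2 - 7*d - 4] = 3*d^2 - 4*d - 7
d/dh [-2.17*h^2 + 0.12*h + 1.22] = 0.12 - 4.34*h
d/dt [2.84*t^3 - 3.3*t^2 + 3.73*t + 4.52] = 8.52*t^2 - 6.6*t + 3.73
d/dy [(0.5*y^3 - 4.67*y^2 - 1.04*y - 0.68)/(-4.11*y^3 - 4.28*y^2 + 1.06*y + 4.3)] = (-21.3337*y^4 - 7.4888*y^3 - 11.3358*y^2 - 45.9828*y - 3.7512)/(16.8921*y^6 + 35.1816*y^5 + 9.6052*y^4 - 44.4196*y^3 - 35.6844*y^2 + 9.116*y + 18.49)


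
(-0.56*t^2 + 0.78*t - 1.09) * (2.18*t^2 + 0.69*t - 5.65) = -1.2208*t^4 + 1.314*t^3 + 1.326*t^2 - 5.1591*t + 6.1585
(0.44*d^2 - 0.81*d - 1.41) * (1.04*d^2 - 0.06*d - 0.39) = 0.4576*d^4 - 0.8688*d^3 - 1.5894*d^2 + 0.4005*d + 0.5499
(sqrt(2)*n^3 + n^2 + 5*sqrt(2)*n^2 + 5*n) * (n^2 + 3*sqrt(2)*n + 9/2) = sqrt(2)*n^5 + 7*n^4 + 5*sqrt(2)*n^4 + 15*sqrt(2)*n^3/2 + 35*n^3 + 9*n^2/2 + 75*sqrt(2)*n^2/2 + 45*n/2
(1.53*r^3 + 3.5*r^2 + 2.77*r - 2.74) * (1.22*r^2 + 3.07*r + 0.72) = 1.8666*r^5 + 8.9671*r^4 + 15.226*r^3 + 7.6811*r^2 - 6.4174*r - 1.9728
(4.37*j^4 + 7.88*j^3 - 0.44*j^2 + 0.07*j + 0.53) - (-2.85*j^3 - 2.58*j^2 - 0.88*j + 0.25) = 4.37*j^4 + 10.73*j^3 + 2.14*j^2 + 0.95*j + 0.28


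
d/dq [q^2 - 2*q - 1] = 2*q - 2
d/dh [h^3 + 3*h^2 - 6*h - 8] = 3*h^2 + 6*h - 6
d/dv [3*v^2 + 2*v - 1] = 6*v + 2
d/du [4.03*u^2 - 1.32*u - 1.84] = 8.06*u - 1.32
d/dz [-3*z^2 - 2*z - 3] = -6*z - 2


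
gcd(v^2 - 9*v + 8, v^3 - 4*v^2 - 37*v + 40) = v^2 - 9*v + 8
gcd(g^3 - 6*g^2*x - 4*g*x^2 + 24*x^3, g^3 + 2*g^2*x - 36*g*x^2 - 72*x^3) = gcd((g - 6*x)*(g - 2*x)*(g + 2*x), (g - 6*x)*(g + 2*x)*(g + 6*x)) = -g^2 + 4*g*x + 12*x^2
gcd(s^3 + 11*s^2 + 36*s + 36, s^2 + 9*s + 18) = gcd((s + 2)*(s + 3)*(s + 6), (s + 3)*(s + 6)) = s^2 + 9*s + 18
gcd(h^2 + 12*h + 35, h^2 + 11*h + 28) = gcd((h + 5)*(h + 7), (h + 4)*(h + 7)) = h + 7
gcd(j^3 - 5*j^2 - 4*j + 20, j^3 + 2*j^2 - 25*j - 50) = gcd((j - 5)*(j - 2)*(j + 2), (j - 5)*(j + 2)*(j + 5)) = j^2 - 3*j - 10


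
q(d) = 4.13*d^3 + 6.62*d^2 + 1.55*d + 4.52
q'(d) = 12.39*d^2 + 13.24*d + 1.55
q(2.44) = 107.71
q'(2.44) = 107.62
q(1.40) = 31.00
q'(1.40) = 44.37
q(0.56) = 8.19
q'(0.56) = 12.85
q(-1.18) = 5.12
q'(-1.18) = 3.18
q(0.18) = 5.04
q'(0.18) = 4.33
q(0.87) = 13.60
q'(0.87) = 22.45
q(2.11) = 76.06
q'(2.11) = 84.65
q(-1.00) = 5.46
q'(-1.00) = 0.70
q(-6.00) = -658.54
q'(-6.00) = 368.15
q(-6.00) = -658.54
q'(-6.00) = 368.15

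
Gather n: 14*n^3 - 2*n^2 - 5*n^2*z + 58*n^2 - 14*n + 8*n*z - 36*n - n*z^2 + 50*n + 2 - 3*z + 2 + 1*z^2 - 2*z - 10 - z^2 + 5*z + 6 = 14*n^3 + n^2*(56 - 5*z) + n*(-z^2 + 8*z)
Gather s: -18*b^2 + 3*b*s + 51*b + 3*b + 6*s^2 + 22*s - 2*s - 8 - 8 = -18*b^2 + 54*b + 6*s^2 + s*(3*b + 20) - 16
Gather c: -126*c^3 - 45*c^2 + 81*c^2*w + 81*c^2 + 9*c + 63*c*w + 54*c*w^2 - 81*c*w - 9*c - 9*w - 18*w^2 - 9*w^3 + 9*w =-126*c^3 + c^2*(81*w + 36) + c*(54*w^2 - 18*w) - 9*w^3 - 18*w^2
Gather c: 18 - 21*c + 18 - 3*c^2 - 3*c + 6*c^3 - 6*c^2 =6*c^3 - 9*c^2 - 24*c + 36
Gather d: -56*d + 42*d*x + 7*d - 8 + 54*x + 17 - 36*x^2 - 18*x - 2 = d*(42*x - 49) - 36*x^2 + 36*x + 7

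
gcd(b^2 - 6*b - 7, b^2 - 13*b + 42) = b - 7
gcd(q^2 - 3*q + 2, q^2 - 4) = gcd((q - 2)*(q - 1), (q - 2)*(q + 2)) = q - 2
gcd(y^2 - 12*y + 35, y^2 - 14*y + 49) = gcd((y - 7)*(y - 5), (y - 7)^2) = y - 7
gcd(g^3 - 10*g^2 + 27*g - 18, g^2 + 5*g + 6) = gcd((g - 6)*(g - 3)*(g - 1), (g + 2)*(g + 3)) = 1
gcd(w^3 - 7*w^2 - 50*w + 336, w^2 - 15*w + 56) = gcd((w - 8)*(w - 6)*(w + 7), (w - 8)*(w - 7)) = w - 8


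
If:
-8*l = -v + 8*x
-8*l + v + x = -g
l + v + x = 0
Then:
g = -9*x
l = -x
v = 0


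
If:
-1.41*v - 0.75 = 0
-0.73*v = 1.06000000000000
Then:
No Solution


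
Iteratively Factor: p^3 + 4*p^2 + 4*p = (p + 2)*(p^2 + 2*p) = (p + 2)^2*(p)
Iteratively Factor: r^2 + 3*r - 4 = (r + 4)*(r - 1)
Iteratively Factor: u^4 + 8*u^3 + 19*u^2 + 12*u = (u + 1)*(u^3 + 7*u^2 + 12*u) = u*(u + 1)*(u^2 + 7*u + 12) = u*(u + 1)*(u + 4)*(u + 3)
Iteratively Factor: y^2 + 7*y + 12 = (y + 4)*(y + 3)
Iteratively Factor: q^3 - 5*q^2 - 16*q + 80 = (q - 4)*(q^2 - q - 20) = (q - 4)*(q + 4)*(q - 5)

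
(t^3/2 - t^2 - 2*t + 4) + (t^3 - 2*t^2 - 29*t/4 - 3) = 3*t^3/2 - 3*t^2 - 37*t/4 + 1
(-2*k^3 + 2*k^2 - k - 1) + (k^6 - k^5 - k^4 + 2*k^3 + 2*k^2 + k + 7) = k^6 - k^5 - k^4 + 4*k^2 + 6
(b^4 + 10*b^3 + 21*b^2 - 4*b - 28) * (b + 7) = b^5 + 17*b^4 + 91*b^3 + 143*b^2 - 56*b - 196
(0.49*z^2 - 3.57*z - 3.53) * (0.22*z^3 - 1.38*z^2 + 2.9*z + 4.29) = 0.1078*z^5 - 1.4616*z^4 + 5.571*z^3 - 3.3795*z^2 - 25.5523*z - 15.1437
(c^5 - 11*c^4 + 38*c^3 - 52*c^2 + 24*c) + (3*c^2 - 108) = c^5 - 11*c^4 + 38*c^3 - 49*c^2 + 24*c - 108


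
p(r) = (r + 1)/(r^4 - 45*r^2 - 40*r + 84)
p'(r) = (r + 1)*(-4*r^3 + 90*r + 40)/(r^4 - 45*r^2 - 40*r + 84)^2 + 1/(r^4 - 45*r^2 - 40*r + 84) = (r^4 - 45*r^2 - 40*r + 2*(r + 1)*(-2*r^3 + 45*r + 20) + 84)/(r^4 - 45*r^2 - 40*r + 84)^2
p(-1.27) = -0.00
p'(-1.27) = 0.02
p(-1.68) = -0.02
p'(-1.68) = 0.09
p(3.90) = -0.01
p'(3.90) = 0.00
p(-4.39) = 0.01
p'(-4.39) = -0.00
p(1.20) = -0.08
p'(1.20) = 0.40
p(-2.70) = 0.02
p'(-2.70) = 0.02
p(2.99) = -0.01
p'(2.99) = 0.00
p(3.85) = -0.01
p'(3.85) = 0.00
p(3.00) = -0.01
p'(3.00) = 0.00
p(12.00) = 0.00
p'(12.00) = 0.00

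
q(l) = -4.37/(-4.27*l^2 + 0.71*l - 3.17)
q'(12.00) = -0.00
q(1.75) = 0.29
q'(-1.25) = 0.43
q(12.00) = 0.01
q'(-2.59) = 0.09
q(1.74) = 0.29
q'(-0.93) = 0.67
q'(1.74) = -0.28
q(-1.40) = 0.35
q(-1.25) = 0.41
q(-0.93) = 0.58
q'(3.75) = -0.04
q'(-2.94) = 0.06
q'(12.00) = -0.00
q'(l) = -4.37*(8.54*l - 0.71)/(-4.27*l^2 + 0.71*l - 3.17)^2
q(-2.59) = 0.13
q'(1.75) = -0.28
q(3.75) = 0.07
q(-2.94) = 0.10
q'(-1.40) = 0.35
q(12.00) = 0.01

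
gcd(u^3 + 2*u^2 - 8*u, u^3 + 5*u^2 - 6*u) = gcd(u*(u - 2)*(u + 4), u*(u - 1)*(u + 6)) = u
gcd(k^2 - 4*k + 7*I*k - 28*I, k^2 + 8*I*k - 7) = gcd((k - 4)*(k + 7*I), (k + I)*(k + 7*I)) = k + 7*I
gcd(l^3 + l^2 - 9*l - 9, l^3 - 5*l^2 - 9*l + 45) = l^2 - 9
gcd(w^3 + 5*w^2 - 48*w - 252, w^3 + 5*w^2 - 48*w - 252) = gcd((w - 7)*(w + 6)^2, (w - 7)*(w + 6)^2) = w^3 + 5*w^2 - 48*w - 252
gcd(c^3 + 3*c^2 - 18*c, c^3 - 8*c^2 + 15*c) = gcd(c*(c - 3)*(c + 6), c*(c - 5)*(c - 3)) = c^2 - 3*c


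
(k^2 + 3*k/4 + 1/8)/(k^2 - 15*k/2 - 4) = (k + 1/4)/(k - 8)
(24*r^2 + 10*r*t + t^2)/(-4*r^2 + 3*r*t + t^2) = (-6*r - t)/(r - t)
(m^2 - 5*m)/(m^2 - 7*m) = (m - 5)/(m - 7)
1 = 1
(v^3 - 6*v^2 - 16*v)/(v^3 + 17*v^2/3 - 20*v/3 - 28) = 3*v*(v - 8)/(3*v^2 + 11*v - 42)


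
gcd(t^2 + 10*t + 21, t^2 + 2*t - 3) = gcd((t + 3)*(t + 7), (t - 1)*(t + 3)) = t + 3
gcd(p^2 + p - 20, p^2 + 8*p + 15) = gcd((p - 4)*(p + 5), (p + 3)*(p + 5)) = p + 5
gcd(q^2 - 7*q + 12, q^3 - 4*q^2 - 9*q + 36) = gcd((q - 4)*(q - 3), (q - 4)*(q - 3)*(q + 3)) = q^2 - 7*q + 12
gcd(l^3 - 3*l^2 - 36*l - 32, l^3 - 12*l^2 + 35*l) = 1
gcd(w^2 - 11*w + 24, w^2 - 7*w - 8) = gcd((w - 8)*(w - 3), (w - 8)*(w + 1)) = w - 8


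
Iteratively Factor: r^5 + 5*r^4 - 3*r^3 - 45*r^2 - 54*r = (r - 3)*(r^4 + 8*r^3 + 21*r^2 + 18*r) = (r - 3)*(r + 3)*(r^3 + 5*r^2 + 6*r) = (r - 3)*(r + 3)^2*(r^2 + 2*r) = (r - 3)*(r + 2)*(r + 3)^2*(r)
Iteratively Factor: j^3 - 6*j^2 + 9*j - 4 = (j - 1)*(j^2 - 5*j + 4) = (j - 4)*(j - 1)*(j - 1)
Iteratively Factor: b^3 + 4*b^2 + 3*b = (b + 1)*(b^2 + 3*b) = (b + 1)*(b + 3)*(b)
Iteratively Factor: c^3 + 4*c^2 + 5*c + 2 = (c + 1)*(c^2 + 3*c + 2) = (c + 1)^2*(c + 2)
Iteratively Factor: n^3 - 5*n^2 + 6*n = (n - 2)*(n^2 - 3*n) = (n - 3)*(n - 2)*(n)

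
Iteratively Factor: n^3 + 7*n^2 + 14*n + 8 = (n + 1)*(n^2 + 6*n + 8) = (n + 1)*(n + 4)*(n + 2)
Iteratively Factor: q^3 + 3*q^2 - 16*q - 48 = (q + 3)*(q^2 - 16) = (q - 4)*(q + 3)*(q + 4)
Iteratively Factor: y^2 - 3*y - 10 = (y + 2)*(y - 5)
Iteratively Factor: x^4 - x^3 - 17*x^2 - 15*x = (x)*(x^3 - x^2 - 17*x - 15) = x*(x + 1)*(x^2 - 2*x - 15) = x*(x - 5)*(x + 1)*(x + 3)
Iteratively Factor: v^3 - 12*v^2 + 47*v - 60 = (v - 4)*(v^2 - 8*v + 15) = (v - 4)*(v - 3)*(v - 5)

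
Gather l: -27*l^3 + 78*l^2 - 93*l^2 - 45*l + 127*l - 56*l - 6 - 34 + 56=-27*l^3 - 15*l^2 + 26*l + 16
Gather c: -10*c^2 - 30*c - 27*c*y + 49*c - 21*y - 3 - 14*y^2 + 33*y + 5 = -10*c^2 + c*(19 - 27*y) - 14*y^2 + 12*y + 2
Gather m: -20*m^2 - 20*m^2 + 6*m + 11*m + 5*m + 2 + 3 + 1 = -40*m^2 + 22*m + 6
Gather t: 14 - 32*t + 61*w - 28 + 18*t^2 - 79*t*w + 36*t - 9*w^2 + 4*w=18*t^2 + t*(4 - 79*w) - 9*w^2 + 65*w - 14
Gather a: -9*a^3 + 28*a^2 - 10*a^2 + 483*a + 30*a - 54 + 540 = -9*a^3 + 18*a^2 + 513*a + 486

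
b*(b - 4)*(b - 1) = b^3 - 5*b^2 + 4*b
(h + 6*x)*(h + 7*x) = h^2 + 13*h*x + 42*x^2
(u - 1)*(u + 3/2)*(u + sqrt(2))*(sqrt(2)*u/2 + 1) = sqrt(2)*u^4/2 + sqrt(2)*u^3/4 + 2*u^3 + sqrt(2)*u^2/4 + u^2 - 3*u + sqrt(2)*u/2 - 3*sqrt(2)/2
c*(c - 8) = c^2 - 8*c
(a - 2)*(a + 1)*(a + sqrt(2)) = a^3 - a^2 + sqrt(2)*a^2 - 2*a - sqrt(2)*a - 2*sqrt(2)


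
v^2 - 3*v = v*(v - 3)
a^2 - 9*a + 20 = (a - 5)*(a - 4)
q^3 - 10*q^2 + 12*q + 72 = (q - 6)^2*(q + 2)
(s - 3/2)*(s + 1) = s^2 - s/2 - 3/2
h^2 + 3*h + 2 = (h + 1)*(h + 2)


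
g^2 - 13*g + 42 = (g - 7)*(g - 6)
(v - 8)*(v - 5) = v^2 - 13*v + 40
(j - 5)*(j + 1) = j^2 - 4*j - 5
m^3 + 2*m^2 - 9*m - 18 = (m - 3)*(m + 2)*(m + 3)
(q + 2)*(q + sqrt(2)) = q^2 + sqrt(2)*q + 2*q + 2*sqrt(2)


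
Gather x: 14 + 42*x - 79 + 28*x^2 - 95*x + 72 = 28*x^2 - 53*x + 7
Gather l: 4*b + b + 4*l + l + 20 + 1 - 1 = 5*b + 5*l + 20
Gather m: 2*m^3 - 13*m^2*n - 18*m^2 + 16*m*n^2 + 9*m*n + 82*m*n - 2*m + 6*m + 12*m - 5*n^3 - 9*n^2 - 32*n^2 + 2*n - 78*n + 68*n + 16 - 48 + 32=2*m^3 + m^2*(-13*n - 18) + m*(16*n^2 + 91*n + 16) - 5*n^3 - 41*n^2 - 8*n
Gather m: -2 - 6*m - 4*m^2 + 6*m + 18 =16 - 4*m^2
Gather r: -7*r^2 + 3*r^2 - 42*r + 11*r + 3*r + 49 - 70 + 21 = -4*r^2 - 28*r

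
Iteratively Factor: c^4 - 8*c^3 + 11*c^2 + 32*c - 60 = (c - 2)*(c^3 - 6*c^2 - c + 30) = (c - 5)*(c - 2)*(c^2 - c - 6) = (c - 5)*(c - 3)*(c - 2)*(c + 2)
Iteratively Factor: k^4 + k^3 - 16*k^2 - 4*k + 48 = (k - 3)*(k^3 + 4*k^2 - 4*k - 16) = (k - 3)*(k - 2)*(k^2 + 6*k + 8) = (k - 3)*(k - 2)*(k + 2)*(k + 4)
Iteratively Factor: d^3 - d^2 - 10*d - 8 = (d + 2)*(d^2 - 3*d - 4) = (d - 4)*(d + 2)*(d + 1)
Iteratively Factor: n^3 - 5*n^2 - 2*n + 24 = (n - 3)*(n^2 - 2*n - 8) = (n - 3)*(n + 2)*(n - 4)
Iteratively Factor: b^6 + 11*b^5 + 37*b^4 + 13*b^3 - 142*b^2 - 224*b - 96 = (b + 4)*(b^5 + 7*b^4 + 9*b^3 - 23*b^2 - 50*b - 24) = (b + 1)*(b + 4)*(b^4 + 6*b^3 + 3*b^2 - 26*b - 24) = (b + 1)*(b + 3)*(b + 4)*(b^3 + 3*b^2 - 6*b - 8) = (b + 1)*(b + 3)*(b + 4)^2*(b^2 - b - 2) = (b - 2)*(b + 1)*(b + 3)*(b + 4)^2*(b + 1)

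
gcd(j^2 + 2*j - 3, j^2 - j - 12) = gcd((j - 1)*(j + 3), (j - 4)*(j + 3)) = j + 3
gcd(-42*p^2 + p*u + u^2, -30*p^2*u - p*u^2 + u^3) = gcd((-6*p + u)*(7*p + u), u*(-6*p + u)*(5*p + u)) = 6*p - u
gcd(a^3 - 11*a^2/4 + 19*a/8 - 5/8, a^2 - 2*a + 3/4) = a - 1/2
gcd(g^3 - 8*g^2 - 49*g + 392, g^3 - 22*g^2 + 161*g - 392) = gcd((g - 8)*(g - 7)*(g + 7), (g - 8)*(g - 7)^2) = g^2 - 15*g + 56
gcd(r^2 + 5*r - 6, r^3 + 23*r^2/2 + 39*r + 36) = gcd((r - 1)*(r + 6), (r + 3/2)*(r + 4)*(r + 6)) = r + 6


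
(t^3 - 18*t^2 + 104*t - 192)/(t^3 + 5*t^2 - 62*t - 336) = (t^2 - 10*t + 24)/(t^2 + 13*t + 42)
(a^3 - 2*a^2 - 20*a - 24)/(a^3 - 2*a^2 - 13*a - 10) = (a^2 - 4*a - 12)/(a^2 - 4*a - 5)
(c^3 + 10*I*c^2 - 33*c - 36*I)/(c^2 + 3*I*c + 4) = (c^2 + 6*I*c - 9)/(c - I)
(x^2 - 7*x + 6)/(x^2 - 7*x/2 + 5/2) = 2*(x - 6)/(2*x - 5)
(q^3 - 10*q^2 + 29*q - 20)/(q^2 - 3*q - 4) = (q^2 - 6*q + 5)/(q + 1)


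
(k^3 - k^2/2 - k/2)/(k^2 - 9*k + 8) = k*(2*k + 1)/(2*(k - 8))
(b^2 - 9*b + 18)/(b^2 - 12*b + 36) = (b - 3)/(b - 6)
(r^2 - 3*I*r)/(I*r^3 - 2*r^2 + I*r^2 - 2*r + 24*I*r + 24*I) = r*(-I*r - 3)/(r^3 + r^2*(1 + 2*I) + 2*r*(12 + I) + 24)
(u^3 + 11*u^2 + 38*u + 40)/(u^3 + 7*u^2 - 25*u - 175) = (u^2 + 6*u + 8)/(u^2 + 2*u - 35)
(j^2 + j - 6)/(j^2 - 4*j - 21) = (j - 2)/(j - 7)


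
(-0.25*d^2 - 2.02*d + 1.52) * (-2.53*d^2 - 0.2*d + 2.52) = 0.6325*d^4 + 5.1606*d^3 - 4.0716*d^2 - 5.3944*d + 3.8304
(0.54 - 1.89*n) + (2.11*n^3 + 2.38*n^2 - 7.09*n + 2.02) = 2.11*n^3 + 2.38*n^2 - 8.98*n + 2.56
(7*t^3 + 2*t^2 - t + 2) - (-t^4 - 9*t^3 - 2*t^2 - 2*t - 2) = t^4 + 16*t^3 + 4*t^2 + t + 4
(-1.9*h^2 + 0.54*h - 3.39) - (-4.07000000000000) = -1.9*h^2 + 0.54*h + 0.68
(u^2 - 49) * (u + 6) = u^3 + 6*u^2 - 49*u - 294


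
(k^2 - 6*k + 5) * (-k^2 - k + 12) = -k^4 + 5*k^3 + 13*k^2 - 77*k + 60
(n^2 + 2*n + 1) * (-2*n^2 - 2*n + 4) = -2*n^4 - 6*n^3 - 2*n^2 + 6*n + 4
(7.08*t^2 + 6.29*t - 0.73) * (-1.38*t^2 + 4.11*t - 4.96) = -9.7704*t^4 + 20.4186*t^3 - 8.2575*t^2 - 34.1987*t + 3.6208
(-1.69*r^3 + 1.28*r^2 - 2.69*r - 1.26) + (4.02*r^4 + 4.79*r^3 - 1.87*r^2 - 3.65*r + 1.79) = 4.02*r^4 + 3.1*r^3 - 0.59*r^2 - 6.34*r + 0.53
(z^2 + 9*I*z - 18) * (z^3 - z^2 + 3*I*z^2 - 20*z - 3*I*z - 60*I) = z^5 - z^4 + 12*I*z^4 - 65*z^3 - 12*I*z^3 + 45*z^2 - 294*I*z^2 + 900*z + 54*I*z + 1080*I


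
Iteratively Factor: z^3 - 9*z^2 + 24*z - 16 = (z - 4)*(z^2 - 5*z + 4) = (z - 4)^2*(z - 1)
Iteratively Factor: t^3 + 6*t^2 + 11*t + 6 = (t + 1)*(t^2 + 5*t + 6) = (t + 1)*(t + 2)*(t + 3)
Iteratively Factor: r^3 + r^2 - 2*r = (r - 1)*(r^2 + 2*r) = r*(r - 1)*(r + 2)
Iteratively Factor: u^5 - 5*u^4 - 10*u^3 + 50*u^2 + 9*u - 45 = (u - 3)*(u^4 - 2*u^3 - 16*u^2 + 2*u + 15) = (u - 3)*(u + 1)*(u^3 - 3*u^2 - 13*u + 15) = (u - 3)*(u - 1)*(u + 1)*(u^2 - 2*u - 15) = (u - 3)*(u - 1)*(u + 1)*(u + 3)*(u - 5)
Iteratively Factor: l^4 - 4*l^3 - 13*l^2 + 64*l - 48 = (l + 4)*(l^3 - 8*l^2 + 19*l - 12) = (l - 4)*(l + 4)*(l^2 - 4*l + 3) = (l - 4)*(l - 3)*(l + 4)*(l - 1)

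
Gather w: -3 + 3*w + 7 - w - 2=2*w + 2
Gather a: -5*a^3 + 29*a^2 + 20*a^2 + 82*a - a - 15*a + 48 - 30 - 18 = -5*a^3 + 49*a^2 + 66*a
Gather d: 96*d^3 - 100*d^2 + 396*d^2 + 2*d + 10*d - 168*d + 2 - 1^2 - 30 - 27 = 96*d^3 + 296*d^2 - 156*d - 56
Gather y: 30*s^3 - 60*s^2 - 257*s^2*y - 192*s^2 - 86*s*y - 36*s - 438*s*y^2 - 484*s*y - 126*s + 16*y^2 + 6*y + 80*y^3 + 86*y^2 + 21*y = 30*s^3 - 252*s^2 - 162*s + 80*y^3 + y^2*(102 - 438*s) + y*(-257*s^2 - 570*s + 27)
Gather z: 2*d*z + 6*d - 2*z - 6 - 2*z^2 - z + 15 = 6*d - 2*z^2 + z*(2*d - 3) + 9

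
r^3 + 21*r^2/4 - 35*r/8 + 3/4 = (r - 1/2)*(r - 1/4)*(r + 6)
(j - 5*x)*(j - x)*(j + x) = j^3 - 5*j^2*x - j*x^2 + 5*x^3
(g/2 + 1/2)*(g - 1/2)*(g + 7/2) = g^3/2 + 2*g^2 + 5*g/8 - 7/8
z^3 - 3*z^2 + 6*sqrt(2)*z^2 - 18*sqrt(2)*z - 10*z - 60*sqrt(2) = (z - 5)*(z + 2)*(z + 6*sqrt(2))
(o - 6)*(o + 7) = o^2 + o - 42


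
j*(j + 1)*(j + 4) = j^3 + 5*j^2 + 4*j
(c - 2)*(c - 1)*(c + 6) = c^3 + 3*c^2 - 16*c + 12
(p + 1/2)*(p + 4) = p^2 + 9*p/2 + 2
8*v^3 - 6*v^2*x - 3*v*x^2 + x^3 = (-4*v + x)*(-v + x)*(2*v + x)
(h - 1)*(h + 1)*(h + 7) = h^3 + 7*h^2 - h - 7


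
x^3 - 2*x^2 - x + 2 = (x - 2)*(x - 1)*(x + 1)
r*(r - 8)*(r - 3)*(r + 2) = r^4 - 9*r^3 + 2*r^2 + 48*r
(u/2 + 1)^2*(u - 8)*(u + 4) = u^4/4 - 11*u^2 - 36*u - 32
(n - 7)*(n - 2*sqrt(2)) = n^2 - 7*n - 2*sqrt(2)*n + 14*sqrt(2)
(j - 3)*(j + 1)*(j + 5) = j^3 + 3*j^2 - 13*j - 15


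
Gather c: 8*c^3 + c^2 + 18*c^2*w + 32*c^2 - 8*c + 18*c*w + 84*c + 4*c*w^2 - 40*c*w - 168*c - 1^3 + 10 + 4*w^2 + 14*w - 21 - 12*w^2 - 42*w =8*c^3 + c^2*(18*w + 33) + c*(4*w^2 - 22*w - 92) - 8*w^2 - 28*w - 12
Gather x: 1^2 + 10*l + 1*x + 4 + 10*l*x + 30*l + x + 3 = 40*l + x*(10*l + 2) + 8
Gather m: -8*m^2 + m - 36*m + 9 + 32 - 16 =-8*m^2 - 35*m + 25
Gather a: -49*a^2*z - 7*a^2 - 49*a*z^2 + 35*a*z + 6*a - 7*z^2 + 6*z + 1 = a^2*(-49*z - 7) + a*(-49*z^2 + 35*z + 6) - 7*z^2 + 6*z + 1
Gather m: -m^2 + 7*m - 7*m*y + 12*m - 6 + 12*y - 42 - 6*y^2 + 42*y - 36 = -m^2 + m*(19 - 7*y) - 6*y^2 + 54*y - 84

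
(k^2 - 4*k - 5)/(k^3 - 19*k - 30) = (k + 1)/(k^2 + 5*k + 6)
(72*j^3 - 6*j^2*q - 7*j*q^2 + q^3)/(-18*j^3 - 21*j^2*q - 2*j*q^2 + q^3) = (-4*j + q)/(j + q)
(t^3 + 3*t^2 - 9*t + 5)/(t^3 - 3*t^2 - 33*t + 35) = (t - 1)/(t - 7)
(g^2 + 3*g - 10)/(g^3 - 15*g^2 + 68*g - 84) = (g + 5)/(g^2 - 13*g + 42)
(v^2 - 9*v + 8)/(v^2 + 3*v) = (v^2 - 9*v + 8)/(v*(v + 3))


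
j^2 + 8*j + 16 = (j + 4)^2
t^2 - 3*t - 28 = (t - 7)*(t + 4)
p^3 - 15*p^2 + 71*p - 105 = (p - 7)*(p - 5)*(p - 3)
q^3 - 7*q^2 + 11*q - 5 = (q - 5)*(q - 1)^2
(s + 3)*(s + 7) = s^2 + 10*s + 21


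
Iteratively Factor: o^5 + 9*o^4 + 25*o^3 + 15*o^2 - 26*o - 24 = (o + 4)*(o^4 + 5*o^3 + 5*o^2 - 5*o - 6) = (o + 1)*(o + 4)*(o^3 + 4*o^2 + o - 6) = (o + 1)*(o + 2)*(o + 4)*(o^2 + 2*o - 3) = (o - 1)*(o + 1)*(o + 2)*(o + 4)*(o + 3)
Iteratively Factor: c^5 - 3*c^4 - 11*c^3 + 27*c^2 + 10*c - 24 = (c + 3)*(c^4 - 6*c^3 + 7*c^2 + 6*c - 8) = (c - 4)*(c + 3)*(c^3 - 2*c^2 - c + 2) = (c - 4)*(c + 1)*(c + 3)*(c^2 - 3*c + 2) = (c - 4)*(c - 2)*(c + 1)*(c + 3)*(c - 1)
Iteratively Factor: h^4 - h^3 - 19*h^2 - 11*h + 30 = (h + 3)*(h^3 - 4*h^2 - 7*h + 10) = (h - 1)*(h + 3)*(h^2 - 3*h - 10) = (h - 1)*(h + 2)*(h + 3)*(h - 5)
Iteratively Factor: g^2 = (g)*(g)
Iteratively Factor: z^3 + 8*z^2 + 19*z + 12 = (z + 1)*(z^2 + 7*z + 12) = (z + 1)*(z + 3)*(z + 4)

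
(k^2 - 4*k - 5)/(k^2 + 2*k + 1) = (k - 5)/(k + 1)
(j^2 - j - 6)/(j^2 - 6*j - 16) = (j - 3)/(j - 8)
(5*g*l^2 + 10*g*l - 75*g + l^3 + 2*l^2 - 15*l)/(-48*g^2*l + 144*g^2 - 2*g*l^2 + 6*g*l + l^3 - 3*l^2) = (-5*g*l - 25*g - l^2 - 5*l)/(48*g^2 + 2*g*l - l^2)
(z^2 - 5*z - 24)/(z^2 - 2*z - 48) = (z + 3)/(z + 6)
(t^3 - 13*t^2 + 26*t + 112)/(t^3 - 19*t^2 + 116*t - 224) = (t + 2)/(t - 4)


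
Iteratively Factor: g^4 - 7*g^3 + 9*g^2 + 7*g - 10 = (g + 1)*(g^3 - 8*g^2 + 17*g - 10) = (g - 1)*(g + 1)*(g^2 - 7*g + 10) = (g - 5)*(g - 1)*(g + 1)*(g - 2)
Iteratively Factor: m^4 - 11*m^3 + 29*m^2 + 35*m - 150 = (m - 5)*(m^3 - 6*m^2 - m + 30) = (m - 5)*(m + 2)*(m^2 - 8*m + 15) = (m - 5)^2*(m + 2)*(m - 3)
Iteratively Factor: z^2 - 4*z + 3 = (z - 1)*(z - 3)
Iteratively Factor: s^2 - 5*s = (s - 5)*(s)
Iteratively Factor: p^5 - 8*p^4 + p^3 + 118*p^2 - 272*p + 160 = (p - 1)*(p^4 - 7*p^3 - 6*p^2 + 112*p - 160) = (p - 4)*(p - 1)*(p^3 - 3*p^2 - 18*p + 40) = (p - 5)*(p - 4)*(p - 1)*(p^2 + 2*p - 8) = (p - 5)*(p - 4)*(p - 1)*(p + 4)*(p - 2)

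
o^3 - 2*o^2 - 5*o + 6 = (o - 3)*(o - 1)*(o + 2)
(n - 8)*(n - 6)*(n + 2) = n^3 - 12*n^2 + 20*n + 96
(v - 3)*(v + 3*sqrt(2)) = v^2 - 3*v + 3*sqrt(2)*v - 9*sqrt(2)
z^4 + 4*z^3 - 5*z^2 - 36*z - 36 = (z - 3)*(z + 2)^2*(z + 3)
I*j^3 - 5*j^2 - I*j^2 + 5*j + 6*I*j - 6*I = (j - 1)*(j + 6*I)*(I*j + 1)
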